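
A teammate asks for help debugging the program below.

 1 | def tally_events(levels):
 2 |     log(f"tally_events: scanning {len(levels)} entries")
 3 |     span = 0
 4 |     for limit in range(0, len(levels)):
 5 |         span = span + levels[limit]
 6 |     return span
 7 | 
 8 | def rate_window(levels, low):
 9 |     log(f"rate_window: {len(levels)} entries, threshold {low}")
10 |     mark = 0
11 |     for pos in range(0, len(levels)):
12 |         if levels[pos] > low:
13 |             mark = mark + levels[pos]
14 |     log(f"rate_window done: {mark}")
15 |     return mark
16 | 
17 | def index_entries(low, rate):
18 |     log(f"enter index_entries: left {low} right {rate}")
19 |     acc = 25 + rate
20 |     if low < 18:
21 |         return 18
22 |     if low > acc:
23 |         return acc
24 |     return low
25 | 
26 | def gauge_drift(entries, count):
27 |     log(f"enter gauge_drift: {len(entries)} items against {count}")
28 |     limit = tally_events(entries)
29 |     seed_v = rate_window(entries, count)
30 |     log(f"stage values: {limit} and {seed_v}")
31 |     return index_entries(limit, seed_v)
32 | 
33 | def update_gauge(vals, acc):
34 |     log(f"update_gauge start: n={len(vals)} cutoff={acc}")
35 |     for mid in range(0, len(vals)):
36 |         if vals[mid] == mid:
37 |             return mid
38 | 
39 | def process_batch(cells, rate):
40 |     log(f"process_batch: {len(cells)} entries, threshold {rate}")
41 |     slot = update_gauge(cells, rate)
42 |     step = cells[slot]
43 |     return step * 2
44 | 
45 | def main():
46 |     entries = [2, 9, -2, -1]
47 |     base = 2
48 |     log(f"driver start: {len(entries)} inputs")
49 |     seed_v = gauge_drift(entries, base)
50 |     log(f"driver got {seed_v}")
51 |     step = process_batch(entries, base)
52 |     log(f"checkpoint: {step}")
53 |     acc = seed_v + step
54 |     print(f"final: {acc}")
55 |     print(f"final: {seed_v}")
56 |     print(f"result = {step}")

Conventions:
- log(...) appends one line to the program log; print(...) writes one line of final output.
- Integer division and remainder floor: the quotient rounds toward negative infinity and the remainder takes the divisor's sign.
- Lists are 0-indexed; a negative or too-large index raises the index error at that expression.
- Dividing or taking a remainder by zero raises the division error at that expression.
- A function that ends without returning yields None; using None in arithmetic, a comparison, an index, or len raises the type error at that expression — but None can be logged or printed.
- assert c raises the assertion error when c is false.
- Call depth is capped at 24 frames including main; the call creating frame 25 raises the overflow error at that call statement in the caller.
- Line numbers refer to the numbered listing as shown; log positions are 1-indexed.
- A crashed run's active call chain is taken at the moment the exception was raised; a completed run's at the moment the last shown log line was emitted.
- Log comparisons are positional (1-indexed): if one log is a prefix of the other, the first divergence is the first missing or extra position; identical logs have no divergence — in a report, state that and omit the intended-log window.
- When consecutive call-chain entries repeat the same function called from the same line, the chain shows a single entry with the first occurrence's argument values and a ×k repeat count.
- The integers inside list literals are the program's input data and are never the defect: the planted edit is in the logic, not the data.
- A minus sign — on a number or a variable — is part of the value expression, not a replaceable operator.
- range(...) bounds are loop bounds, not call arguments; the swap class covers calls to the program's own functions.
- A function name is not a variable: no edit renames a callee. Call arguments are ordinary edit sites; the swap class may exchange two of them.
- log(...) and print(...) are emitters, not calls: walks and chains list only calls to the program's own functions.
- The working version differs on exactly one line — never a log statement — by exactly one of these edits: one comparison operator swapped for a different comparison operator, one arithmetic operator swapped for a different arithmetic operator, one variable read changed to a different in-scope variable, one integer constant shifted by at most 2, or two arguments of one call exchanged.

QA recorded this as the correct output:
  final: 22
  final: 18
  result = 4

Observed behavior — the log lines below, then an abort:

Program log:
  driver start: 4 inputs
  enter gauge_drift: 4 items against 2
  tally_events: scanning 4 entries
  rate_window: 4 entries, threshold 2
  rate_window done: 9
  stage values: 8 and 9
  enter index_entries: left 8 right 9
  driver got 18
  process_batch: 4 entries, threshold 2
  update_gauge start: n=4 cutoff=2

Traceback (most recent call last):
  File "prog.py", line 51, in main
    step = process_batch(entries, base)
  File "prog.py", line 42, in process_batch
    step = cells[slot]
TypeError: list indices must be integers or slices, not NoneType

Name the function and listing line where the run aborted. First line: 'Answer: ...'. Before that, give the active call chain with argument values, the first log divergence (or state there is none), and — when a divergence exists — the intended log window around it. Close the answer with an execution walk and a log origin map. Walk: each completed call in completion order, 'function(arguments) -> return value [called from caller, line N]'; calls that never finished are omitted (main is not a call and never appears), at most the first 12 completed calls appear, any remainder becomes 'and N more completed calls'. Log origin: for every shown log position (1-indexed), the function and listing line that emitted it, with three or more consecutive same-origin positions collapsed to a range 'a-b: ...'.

Answer: the error was raised in process_batch, line 42.
Key fact: The log ends early — 10 lines, where the working version next logs 'checkpoint: 4'.
Call chain: main -> process_batch([2, 9, -2, -1], 2) (called at line 51).
First divergence: position 11 — the faulty run's log ends after 10 lines; the working version continues with 'checkpoint: 4'.
Intended log window:
  9: process_batch: 4 entries, threshold 2
  10: update_gauge start: n=4 cutoff=2
  11: checkpoint: 4
Execution walk:
  tally_events([2, 9, -2, -1]) -> 8  [called from gauge_drift, line 28]
  rate_window([2, 9, -2, -1], 2) -> 9  [called from gauge_drift, line 29]
  index_entries(8, 9) -> 18  [called from gauge_drift, line 31]
  gauge_drift([2, 9, -2, -1], 2) -> 18  [called from main, line 49]
  update_gauge([2, 9, -2, -1], 2) -> None  [called from process_batch, line 41]
Origin of each log line:
  1 — main, line 48
  2 — gauge_drift, line 27
  3 — tally_events, line 2
  4 — rate_window, line 9
  5 — rate_window, line 14
  6 — gauge_drift, line 30
  7 — index_entries, line 18
  8 — main, line 50
  9 — process_batch, line 40
  10 — update_gauge, line 34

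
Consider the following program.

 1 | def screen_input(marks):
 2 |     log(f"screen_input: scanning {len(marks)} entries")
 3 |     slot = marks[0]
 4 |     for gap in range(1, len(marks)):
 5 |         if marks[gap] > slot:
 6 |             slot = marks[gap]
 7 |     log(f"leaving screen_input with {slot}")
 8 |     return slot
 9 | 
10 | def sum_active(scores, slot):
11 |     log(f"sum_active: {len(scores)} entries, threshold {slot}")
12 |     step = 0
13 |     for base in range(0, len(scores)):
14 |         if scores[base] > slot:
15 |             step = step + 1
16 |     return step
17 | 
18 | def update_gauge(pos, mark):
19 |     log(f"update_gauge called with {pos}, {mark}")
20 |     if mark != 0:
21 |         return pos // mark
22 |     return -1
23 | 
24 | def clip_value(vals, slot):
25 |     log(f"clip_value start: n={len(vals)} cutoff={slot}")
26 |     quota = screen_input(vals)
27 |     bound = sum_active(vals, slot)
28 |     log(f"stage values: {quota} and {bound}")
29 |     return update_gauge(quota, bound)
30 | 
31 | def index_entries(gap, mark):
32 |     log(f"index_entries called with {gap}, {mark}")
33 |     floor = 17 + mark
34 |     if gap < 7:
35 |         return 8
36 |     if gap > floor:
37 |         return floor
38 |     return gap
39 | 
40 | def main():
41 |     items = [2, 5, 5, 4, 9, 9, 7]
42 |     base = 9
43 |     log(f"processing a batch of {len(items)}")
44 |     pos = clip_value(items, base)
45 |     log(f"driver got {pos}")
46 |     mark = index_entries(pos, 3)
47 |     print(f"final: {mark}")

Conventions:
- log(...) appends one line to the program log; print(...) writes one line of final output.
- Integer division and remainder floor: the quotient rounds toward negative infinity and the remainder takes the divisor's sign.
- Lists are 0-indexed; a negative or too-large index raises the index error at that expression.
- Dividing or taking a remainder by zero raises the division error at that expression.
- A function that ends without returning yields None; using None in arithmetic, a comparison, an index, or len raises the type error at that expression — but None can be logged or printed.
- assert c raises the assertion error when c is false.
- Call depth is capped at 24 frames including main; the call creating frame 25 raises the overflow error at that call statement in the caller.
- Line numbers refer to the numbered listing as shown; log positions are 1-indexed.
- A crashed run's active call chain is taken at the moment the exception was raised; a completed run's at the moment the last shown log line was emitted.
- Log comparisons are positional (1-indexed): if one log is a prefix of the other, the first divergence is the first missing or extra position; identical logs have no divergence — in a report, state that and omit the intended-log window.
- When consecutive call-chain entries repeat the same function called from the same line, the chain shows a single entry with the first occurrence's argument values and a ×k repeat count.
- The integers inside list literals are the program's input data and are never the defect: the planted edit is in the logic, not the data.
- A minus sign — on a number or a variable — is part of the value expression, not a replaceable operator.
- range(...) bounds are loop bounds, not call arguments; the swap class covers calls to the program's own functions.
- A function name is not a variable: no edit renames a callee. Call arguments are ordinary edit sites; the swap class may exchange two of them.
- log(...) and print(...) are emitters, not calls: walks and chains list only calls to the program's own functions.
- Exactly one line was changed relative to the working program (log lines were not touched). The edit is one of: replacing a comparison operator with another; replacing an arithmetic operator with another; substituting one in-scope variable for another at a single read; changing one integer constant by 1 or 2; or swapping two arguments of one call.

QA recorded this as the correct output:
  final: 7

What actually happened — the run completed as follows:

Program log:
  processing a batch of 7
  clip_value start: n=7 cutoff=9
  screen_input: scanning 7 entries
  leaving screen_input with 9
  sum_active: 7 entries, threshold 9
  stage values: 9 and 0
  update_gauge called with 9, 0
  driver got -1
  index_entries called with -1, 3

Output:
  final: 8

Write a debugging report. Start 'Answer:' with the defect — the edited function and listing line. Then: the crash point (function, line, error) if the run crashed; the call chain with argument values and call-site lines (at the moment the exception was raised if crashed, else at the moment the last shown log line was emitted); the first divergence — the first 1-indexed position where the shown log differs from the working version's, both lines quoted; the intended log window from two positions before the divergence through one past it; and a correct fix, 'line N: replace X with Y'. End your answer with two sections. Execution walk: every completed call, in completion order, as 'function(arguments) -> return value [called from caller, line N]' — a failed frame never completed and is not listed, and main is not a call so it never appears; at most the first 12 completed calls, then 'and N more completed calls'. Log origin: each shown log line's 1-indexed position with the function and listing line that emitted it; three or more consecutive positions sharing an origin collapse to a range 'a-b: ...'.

Answer: the defect is in index_entries at line 35.
Core observation: Log streams are identical — the defect surfaces only in the printed output.
Call chain: main -> index_entries(-1, 3) (called at line 46).
First divergence: none (the log streams are identical).
Execution walk:
  screen_input([2, 5, 5, 4, 9, 9, 7]) -> 9  [called from clip_value, line 26]
  sum_active([2, 5, 5, 4, 9, 9, 7], 9) -> 0  [called from clip_value, line 27]
  update_gauge(9, 0) -> -1  [called from clip_value, line 29]
  clip_value([2, 5, 5, 4, 9, 9, 7], 9) -> -1  [called from main, line 44]
  index_entries(-1, 3) -> 8  [called from main, line 46]
Origin of each log line:
  1: from main, line 43
  2: from clip_value, line 25
  3: from screen_input, line 2
  4: from screen_input, line 7
  5: from sum_active, line 11
  6: from clip_value, line 28
  7: from update_gauge, line 19
  8: from main, line 45
  9: from index_entries, line 32
A correct fix: line 35: replace `8` with `7`.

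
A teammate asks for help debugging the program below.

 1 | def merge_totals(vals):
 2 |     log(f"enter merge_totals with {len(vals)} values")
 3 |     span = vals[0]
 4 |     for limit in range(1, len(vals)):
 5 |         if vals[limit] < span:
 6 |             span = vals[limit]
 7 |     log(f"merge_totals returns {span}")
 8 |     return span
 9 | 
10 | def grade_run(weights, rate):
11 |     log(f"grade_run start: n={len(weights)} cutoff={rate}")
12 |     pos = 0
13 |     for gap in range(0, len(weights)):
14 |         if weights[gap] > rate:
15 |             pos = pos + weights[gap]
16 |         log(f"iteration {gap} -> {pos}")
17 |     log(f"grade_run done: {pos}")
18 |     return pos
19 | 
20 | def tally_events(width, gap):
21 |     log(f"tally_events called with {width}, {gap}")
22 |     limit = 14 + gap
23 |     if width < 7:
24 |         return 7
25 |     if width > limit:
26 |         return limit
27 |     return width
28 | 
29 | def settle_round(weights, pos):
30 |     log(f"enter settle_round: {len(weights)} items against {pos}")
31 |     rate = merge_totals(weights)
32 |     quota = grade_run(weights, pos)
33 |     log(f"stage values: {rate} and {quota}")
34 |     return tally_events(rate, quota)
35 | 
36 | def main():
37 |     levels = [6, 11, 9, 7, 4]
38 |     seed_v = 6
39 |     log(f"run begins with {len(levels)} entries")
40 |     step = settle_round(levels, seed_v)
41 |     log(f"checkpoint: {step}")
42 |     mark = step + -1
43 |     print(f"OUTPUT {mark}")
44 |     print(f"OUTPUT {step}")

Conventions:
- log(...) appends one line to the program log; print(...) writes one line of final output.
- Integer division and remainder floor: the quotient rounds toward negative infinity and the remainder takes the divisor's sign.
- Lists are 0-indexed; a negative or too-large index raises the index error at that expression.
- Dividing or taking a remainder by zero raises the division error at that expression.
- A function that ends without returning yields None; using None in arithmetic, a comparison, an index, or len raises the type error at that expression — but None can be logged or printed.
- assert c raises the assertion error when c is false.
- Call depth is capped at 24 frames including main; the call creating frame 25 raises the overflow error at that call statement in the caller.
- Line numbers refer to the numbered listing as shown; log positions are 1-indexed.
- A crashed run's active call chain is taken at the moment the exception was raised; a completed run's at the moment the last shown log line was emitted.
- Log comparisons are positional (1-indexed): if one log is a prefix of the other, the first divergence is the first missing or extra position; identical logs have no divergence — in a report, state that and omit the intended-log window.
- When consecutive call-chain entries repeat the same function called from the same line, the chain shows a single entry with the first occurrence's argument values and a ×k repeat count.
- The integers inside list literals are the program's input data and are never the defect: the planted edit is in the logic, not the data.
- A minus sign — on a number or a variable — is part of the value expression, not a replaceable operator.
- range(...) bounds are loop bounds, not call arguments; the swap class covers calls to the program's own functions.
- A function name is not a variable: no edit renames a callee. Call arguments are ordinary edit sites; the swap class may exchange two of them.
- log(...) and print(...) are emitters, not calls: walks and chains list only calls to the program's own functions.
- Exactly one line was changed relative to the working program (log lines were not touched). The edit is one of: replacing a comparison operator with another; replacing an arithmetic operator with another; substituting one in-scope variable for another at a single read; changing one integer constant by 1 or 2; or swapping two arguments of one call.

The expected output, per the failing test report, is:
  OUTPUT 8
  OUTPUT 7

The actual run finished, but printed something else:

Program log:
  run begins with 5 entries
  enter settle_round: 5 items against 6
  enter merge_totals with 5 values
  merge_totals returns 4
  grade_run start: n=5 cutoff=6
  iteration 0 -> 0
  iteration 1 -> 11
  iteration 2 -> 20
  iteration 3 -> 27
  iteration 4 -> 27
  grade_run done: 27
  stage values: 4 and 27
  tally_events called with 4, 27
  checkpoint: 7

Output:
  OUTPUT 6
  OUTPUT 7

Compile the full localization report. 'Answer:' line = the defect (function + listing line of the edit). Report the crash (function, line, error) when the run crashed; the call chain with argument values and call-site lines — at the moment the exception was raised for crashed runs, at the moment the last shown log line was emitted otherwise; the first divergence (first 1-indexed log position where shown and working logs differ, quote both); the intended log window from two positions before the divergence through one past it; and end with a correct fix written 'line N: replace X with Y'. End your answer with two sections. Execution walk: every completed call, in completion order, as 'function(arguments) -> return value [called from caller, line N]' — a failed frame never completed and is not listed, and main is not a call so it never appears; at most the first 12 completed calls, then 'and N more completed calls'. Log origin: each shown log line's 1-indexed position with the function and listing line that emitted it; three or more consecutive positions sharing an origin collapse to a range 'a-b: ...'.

Answer: the defect is in main at line 42.
The tell: Log streams are identical — the defect surfaces only in the printed output.
Call chain: main.
First divergence: none (the log streams are identical).
Execution walk:
  merge_totals([6, 11, 9, 7, 4]) -> 4  [called from settle_round, line 31]
  grade_run([6, 11, 9, 7, 4], 6) -> 27  [called from settle_round, line 32]
  tally_events(4, 27) -> 7  [called from settle_round, line 34]
  settle_round([6, 11, 9, 7, 4], 6) -> 7  [called from main, line 40]
Log origin:
  1: logged in main at line 39
  2: logged in settle_round at line 30
  3: logged in merge_totals at line 2
  4: logged in merge_totals at line 7
  5: logged in grade_run at line 11
  6-10: logged in grade_run at line 16
  11: logged in grade_run at line 17
  12: logged in settle_round at line 33
  13: logged in tally_events at line 21
  14: logged in main at line 41
A correct fix: line 42: replace `-1` with `1`.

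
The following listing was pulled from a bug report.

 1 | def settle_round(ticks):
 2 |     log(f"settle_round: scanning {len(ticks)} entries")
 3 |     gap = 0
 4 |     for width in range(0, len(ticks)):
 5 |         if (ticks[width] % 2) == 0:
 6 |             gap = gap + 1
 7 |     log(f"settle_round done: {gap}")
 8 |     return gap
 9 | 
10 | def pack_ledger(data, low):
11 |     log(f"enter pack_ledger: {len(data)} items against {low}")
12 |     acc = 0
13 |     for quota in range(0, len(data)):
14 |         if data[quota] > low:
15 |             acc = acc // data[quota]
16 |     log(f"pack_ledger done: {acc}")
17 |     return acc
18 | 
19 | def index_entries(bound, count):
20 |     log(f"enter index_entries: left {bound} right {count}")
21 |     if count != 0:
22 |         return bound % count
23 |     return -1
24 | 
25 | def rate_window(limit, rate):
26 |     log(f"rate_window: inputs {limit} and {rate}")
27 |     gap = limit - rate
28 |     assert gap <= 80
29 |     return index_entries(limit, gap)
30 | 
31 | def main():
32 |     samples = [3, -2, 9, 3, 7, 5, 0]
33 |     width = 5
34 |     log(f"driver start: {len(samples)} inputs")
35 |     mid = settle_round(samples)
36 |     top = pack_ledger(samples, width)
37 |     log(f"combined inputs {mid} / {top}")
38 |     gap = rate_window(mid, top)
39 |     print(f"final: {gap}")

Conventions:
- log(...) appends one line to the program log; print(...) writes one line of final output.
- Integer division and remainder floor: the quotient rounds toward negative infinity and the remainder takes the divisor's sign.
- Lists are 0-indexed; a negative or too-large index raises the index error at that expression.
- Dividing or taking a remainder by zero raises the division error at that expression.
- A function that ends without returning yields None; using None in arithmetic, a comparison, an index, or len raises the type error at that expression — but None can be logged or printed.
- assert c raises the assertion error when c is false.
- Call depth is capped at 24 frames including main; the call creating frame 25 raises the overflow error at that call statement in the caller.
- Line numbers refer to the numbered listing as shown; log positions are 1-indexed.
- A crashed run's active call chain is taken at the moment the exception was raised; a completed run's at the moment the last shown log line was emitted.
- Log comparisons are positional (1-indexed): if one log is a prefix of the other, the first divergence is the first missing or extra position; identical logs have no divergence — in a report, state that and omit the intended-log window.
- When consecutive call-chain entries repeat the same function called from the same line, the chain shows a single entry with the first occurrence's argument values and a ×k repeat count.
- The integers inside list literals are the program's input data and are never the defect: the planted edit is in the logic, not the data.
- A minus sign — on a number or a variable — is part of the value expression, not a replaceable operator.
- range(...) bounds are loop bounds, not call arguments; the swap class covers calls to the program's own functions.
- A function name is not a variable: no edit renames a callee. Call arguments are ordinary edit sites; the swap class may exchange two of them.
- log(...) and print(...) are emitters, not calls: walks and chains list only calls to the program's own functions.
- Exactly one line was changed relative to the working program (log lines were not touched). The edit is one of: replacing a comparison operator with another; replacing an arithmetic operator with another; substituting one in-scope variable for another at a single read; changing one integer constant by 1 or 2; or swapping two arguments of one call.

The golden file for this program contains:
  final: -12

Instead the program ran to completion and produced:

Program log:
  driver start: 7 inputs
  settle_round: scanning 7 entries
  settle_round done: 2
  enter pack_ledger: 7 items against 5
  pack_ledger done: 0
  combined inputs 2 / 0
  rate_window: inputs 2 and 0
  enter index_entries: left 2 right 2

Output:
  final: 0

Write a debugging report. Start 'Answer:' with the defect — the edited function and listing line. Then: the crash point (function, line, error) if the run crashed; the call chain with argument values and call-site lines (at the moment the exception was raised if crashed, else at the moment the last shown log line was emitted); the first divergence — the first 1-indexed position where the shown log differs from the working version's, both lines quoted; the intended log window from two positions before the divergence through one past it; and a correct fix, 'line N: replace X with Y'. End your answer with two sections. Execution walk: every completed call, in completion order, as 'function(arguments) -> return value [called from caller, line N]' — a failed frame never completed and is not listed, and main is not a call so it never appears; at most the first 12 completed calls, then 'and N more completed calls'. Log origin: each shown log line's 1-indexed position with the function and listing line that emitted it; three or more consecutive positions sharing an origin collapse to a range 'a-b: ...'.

Answer: the defect is in pack_ledger at line 15.
Core observation: At log position 5 the runs split — shown 'pack_ledger done: 0', but the working version logs 'pack_ledger done: 16'.
Call chain: main -> rate_window(2, 0) (called at line 38) -> index_entries(2, 2) (called at line 29).
First divergence: at position 5 the run shows 'pack_ledger done: 0' where the working version logs 'pack_ledger done: 16'.
Intended log window:
  3: settle_round done: 2
  4: enter pack_ledger: 7 items against 5
  5: pack_ledger done: 16
  6: combined inputs 2 / 16
Execution walk:
  settle_round([3, -2, 9, 3, 7, 5, 0]) -> 2  [called from main, line 35]
  pack_ledger([3, -2, 9, 3, 7, 5, 0], 5) -> 0  [called from main, line 36]
  index_entries(2, 2) -> 0  [called from rate_window, line 29]
  rate_window(2, 0) -> 0  [called from main, line 38]
Origin of each log line:
  1 — main, line 34
  2 — settle_round, line 2
  3 — settle_round, line 7
  4 — pack_ledger, line 11
  5 — pack_ledger, line 16
  6 — main, line 37
  7 — rate_window, line 26
  8 — index_entries, line 20
A correct fix: line 15: replace `//` with `+`.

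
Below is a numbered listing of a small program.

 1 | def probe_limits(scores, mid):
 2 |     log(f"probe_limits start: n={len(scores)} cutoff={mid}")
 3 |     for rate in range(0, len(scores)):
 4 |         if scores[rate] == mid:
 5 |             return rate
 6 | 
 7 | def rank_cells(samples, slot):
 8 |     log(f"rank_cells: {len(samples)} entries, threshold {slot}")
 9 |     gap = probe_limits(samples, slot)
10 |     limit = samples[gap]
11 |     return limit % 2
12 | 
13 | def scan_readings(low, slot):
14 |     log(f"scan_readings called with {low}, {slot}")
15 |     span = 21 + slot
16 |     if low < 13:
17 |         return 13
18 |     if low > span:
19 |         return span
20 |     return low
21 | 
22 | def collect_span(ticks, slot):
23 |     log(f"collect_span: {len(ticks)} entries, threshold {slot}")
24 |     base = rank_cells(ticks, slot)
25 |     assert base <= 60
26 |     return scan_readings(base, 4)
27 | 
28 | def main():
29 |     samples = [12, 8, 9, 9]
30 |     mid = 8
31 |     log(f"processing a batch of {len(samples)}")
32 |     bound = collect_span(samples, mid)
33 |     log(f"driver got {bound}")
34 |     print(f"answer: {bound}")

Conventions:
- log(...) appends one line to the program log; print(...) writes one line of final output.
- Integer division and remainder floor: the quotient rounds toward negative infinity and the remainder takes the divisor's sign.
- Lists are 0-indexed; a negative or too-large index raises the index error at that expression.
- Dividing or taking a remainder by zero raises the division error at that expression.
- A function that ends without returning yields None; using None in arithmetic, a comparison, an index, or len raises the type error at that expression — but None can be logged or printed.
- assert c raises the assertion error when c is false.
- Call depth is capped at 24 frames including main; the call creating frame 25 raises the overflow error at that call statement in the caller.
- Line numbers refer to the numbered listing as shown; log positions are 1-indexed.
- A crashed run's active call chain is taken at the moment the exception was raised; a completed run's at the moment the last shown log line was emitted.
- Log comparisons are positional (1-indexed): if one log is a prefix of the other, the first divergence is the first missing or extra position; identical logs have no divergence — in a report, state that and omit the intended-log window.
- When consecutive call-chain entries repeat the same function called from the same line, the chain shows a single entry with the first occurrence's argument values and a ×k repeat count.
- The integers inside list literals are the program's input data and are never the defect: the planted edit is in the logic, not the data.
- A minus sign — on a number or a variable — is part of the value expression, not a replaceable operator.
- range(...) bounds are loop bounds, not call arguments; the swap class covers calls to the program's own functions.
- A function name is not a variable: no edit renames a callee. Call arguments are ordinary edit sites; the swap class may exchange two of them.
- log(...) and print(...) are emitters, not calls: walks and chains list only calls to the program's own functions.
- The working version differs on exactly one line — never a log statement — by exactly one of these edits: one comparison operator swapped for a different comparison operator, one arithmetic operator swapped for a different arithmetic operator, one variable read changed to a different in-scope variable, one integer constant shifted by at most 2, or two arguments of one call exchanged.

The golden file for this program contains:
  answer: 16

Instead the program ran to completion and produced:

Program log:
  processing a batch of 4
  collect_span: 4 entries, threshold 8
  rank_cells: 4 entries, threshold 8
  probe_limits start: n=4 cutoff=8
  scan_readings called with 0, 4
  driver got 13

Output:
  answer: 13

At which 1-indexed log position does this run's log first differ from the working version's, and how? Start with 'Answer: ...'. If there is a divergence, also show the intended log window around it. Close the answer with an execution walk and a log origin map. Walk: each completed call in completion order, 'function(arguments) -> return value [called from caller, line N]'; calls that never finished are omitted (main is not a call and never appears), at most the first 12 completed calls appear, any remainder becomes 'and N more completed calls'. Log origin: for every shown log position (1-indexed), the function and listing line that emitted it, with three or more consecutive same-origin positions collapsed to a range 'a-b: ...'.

Answer: at position 5 the run shows 'scan_readings called with 0, 4' where the working version logs 'scan_readings called with 16, 4'.
Intended log window:
  3: rank_cells: 4 entries, threshold 8
  4: probe_limits start: n=4 cutoff=8
  5: scan_readings called with 16, 4
  6: driver got 16
Execution walk:
  probe_limits([12, 8, 9, 9], 8) -> 1  [called from rank_cells, line 9]
  rank_cells([12, 8, 9, 9], 8) -> 0  [called from collect_span, line 24]
  scan_readings(0, 4) -> 13  [called from collect_span, line 26]
  collect_span([12, 8, 9, 9], 8) -> 13  [called from main, line 32]
Origin of each log line:
  1: emitted by main (line 31)
  2: emitted by collect_span (line 23)
  3: emitted by rank_cells (line 8)
  4: emitted by probe_limits (line 2)
  5: emitted by scan_readings (line 14)
  6: emitted by main (line 33)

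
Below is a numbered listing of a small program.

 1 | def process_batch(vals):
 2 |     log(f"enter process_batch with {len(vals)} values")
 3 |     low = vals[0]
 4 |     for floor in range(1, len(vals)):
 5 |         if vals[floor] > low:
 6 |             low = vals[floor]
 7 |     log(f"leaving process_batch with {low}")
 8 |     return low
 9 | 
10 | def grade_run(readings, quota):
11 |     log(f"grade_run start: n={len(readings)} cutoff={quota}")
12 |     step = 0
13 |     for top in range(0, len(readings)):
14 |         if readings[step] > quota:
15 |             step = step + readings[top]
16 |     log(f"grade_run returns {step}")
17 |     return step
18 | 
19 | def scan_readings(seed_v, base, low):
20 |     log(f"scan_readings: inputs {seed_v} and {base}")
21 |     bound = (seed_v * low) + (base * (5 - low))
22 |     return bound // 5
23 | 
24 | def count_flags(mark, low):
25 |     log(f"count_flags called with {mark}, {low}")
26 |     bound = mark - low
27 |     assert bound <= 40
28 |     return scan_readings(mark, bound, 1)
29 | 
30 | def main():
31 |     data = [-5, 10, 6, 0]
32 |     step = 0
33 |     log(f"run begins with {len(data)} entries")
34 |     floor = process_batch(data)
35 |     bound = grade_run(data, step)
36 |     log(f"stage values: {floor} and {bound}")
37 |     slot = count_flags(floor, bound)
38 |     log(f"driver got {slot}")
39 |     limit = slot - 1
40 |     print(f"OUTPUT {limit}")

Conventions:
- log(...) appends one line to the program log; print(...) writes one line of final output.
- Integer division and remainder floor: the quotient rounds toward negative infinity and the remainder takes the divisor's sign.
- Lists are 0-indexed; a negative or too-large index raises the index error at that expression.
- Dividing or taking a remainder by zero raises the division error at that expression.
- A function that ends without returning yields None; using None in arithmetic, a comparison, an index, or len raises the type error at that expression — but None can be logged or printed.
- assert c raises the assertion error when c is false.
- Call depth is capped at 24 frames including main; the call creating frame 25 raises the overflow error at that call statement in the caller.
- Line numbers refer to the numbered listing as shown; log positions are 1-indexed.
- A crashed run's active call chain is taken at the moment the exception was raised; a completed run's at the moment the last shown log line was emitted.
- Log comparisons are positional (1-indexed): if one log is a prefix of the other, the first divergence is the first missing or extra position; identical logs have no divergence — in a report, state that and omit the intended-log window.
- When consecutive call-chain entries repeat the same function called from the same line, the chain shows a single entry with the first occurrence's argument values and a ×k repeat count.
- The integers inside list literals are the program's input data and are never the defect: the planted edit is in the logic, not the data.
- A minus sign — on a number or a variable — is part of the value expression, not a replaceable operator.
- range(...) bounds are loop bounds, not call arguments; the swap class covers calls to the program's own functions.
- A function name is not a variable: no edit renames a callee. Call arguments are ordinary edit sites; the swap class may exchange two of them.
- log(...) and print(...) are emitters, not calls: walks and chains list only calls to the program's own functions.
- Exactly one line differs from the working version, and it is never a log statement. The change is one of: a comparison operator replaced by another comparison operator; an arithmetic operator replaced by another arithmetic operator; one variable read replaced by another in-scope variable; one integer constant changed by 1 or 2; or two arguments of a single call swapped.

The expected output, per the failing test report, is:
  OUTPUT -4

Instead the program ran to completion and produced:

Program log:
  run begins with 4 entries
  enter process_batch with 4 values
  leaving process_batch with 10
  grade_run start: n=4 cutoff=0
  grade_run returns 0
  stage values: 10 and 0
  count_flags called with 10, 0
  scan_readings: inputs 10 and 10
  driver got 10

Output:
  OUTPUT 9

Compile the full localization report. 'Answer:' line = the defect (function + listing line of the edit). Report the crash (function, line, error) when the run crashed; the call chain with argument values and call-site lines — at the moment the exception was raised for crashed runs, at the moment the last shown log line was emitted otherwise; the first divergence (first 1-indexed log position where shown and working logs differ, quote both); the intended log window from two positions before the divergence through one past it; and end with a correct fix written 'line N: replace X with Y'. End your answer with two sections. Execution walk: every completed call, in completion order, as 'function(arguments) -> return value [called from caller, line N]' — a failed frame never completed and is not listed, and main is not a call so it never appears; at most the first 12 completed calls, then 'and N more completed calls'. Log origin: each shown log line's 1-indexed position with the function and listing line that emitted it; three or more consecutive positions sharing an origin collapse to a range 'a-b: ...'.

Answer: the defect is in grade_run at line 14.
The tell: Log line 5 is where behavior first shows: 'grade_run returns 0' appears instead of 'grade_run returns 16'.
Call chain: main.
First divergence: position 5; shown 'grade_run returns 0' vs intended 'grade_run returns 16'.
Intended log window:
  3: leaving process_batch with 10
  4: grade_run start: n=4 cutoff=0
  5: grade_run returns 16
  6: stage values: 10 and 16
Execution walk:
  process_batch([-5, 10, 6, 0]) -> 10  [called from main, line 34]
  grade_run([-5, 10, 6, 0], 0) -> 0  [called from main, line 35]
  scan_readings(10, 10, 1) -> 10  [called from count_flags, line 28]
  count_flags(10, 0) -> 10  [called from main, line 37]
Log origins:
  1: emitted by main (line 33)
  2: emitted by process_batch (line 2)
  3: emitted by process_batch (line 7)
  4: emitted by grade_run (line 11)
  5: emitted by grade_run (line 16)
  6: emitted by main (line 36)
  7: emitted by count_flags (line 25)
  8: emitted by scan_readings (line 20)
  9: emitted by main (line 38)
A correct fix: line 14: replace `step` with `top`.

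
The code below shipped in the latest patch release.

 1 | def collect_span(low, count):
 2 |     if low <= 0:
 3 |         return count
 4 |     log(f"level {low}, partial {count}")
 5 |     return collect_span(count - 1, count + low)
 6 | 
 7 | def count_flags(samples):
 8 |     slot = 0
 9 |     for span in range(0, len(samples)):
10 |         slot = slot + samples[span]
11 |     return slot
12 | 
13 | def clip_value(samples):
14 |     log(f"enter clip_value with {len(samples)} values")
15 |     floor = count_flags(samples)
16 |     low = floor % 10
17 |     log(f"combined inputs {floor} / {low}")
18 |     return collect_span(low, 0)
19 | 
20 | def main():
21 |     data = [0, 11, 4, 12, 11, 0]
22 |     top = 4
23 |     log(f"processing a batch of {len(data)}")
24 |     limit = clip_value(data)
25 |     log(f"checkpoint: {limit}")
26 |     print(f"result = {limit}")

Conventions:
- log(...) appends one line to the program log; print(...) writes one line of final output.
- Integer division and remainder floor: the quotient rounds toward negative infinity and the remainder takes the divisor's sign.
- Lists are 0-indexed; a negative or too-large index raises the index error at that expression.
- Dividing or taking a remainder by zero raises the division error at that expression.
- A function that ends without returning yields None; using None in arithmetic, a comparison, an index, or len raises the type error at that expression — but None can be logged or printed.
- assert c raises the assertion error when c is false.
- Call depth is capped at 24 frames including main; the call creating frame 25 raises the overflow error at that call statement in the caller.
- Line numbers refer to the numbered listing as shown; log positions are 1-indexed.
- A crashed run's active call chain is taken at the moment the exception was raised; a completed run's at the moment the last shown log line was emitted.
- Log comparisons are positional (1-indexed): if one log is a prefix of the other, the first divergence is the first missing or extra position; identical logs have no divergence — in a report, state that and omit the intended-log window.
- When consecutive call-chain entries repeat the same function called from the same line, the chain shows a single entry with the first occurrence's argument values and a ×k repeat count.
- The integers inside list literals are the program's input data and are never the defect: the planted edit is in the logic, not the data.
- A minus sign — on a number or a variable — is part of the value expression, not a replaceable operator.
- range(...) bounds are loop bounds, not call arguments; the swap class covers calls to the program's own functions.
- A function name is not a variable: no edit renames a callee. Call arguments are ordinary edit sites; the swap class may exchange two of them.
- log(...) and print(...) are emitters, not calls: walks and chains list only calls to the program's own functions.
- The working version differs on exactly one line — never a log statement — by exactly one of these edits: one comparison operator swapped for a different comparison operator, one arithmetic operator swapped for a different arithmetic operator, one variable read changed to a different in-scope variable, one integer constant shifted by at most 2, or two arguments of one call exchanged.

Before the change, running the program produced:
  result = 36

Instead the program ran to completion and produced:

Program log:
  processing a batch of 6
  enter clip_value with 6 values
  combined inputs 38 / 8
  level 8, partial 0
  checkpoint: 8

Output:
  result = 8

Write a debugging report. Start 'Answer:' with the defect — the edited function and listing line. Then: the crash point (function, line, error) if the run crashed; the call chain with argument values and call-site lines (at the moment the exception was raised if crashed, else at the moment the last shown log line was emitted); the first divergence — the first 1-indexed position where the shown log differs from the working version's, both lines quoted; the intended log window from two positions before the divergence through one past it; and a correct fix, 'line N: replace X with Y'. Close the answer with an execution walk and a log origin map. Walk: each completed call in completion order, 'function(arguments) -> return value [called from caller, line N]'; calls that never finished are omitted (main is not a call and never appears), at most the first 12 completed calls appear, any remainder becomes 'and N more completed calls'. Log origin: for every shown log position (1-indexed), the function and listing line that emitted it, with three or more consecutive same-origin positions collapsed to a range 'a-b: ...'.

Answer: the defect is in collect_span at line 5.
Key fact: The earliest visible damage is log position 5 — 'checkpoint: 8' rather than the intended 'level 7, partial 8'.
Call chain: main.
First divergence: position 5 — shown 'checkpoint: 8', intended 'level 7, partial 8'.
Intended log window:
  3: combined inputs 38 / 8
  4: level 8, partial 0
  5: level 7, partial 8
  6: level 6, partial 15
Execution walk:
  count_flags([0, 11, 4, 12, 11, 0]) -> 38  [called from clip_value, line 15]
  collect_span(-1, 8) -> 8  [called from collect_span, line 5]
  collect_span(8, 0) -> 8  [called from clip_value, line 18]
  clip_value([0, 11, 4, 12, 11, 0]) -> 8  [called from main, line 24]
Log origins:
  1: logged in main at line 23
  2: logged in clip_value at line 14
  3: logged in clip_value at line 17
  4: logged in collect_span at line 4
  5: logged in main at line 25
A correct fix: line 5: replace `count - 1` with `low - 1`.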